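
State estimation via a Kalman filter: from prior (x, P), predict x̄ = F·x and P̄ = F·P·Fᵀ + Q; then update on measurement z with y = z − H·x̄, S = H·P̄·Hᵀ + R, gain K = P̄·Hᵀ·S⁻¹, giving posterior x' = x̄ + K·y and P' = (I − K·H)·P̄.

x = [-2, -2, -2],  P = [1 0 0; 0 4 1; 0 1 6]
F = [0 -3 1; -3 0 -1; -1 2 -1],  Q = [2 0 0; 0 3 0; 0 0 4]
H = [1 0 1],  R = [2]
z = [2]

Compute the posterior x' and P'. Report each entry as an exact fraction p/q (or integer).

x̄ = F·x = [4, 8, 0]
P̄ = F·P·Fᵀ + Q = [38 -3 -25; -3 18 7; -25 7 23]
y = z − H·x̄ = [-2]
S = H·P̄·Hᵀ + R = [13]
K = P̄·Hᵀ·S⁻¹ = [1; 4/13; -2/13]
x' = x̄ + K·y = [2, 96/13, 4/13]
P' = (I − K·H)·P̄ = [25 -7 -23; -7 218/13 99/13; -23 99/13 295/13]

x' = [2, 96/13, 4/13]
P' = [25 -7 -23; -7 218/13 99/13; -23 99/13 295/13]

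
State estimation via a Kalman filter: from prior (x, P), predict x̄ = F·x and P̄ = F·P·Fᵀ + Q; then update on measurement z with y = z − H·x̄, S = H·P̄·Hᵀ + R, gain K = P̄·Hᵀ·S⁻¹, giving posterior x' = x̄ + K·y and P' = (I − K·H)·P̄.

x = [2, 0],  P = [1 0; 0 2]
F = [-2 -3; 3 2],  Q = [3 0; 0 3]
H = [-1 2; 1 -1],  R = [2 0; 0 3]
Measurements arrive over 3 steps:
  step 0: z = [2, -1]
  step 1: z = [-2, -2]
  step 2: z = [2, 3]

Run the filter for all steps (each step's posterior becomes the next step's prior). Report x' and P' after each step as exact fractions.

step 0: x̄ = F·x = [-4, 6]
step 0: P̄ = F·P·Fᵀ + Q = [25 -18; -18 20]
step 0: y = z − H·x̄ = [-14, 9]
step 0: S = H·P̄·Hᵀ + R = [179 -119; -119 84]
step 0: K = P̄·Hᵀ·S⁻¹ = [-1/125 438/875; 2/5 4/35]
step 0: x' = x̄ + K·y = [108/175, 10/7]
step 0: P' = (I − K·H)·P̄ = [2614/875 52/35; 52/35 8/7]
step 1: x̄ = F·x = [-138/25, 824/175]
step 1: P̄ = F·P·Fᵀ + Q = [5383/125 -5512/125; -5512/125 45751/875]
step 1: y = z − H·x̄ = [-2964/175, 288/35]
step 1: S = H·P̄·Hᵀ + R = [376771/875 -48987/175; -48987/175 6529/35]
step 1: K = P̄·Hᵀ·S⁻¹ = [-5409/122881 49298/122881; 659079/1720334 100151/1720334]
step 1: x' = x̄ + K·y = [-16458/11171, -101750/78197]
step 1: P' = (I − K·H)·P̄ = [284970/122881 137076/122881; 137076/122881 1618611/1720334]
step 2: x̄ = F·x = [535662/78197, -549118/78197]
step 2: P̄ = F·P·Fᵀ + Q = [58715589/1720334 -2663499/78197; -2663499/78197 3207747/78197]
step 2: y = z − H·x̄ = [255756/11171, -850189/78197]
step 2: S = H·P̄·Hᵀ + R = [82689415/245762 -53663913/245762; -53663913/245762 251640981/1720334]
step 2: K = P̄·Hᵀ·S⁻¹ = [-491583/11291179 13590020/33873537; 112434639/293570654 51454463/880711962]
step 2: x' = x̄ + K·y = [50519198/33873537, 978447953/880711962]
step 2: P' = (I − K·H)·P̄ = [26196874/11291179 12606854/11291179; 12606854/11291179 276323741/293570654]

step 0: x' = [108/175, 10/7], P' = [2614/875 52/35; 52/35 8/7]
step 1: x' = [-16458/11171, -101750/78197], P' = [284970/122881 137076/122881; 137076/122881 1618611/1720334]
step 2: x' = [50519198/33873537, 978447953/880711962], P' = [26196874/11291179 12606854/11291179; 12606854/11291179 276323741/293570654]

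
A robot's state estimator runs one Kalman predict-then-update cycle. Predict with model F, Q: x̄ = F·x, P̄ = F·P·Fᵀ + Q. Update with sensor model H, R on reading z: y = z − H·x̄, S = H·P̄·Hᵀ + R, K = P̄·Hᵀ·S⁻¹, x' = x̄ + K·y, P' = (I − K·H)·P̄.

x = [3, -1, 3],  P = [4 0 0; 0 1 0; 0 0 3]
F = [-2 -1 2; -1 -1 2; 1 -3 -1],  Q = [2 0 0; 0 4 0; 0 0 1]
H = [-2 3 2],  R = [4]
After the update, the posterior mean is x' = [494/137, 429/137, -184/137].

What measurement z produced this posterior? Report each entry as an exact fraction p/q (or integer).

z = [-1]

x̄ = F·x = [1, 4, 3]
P̄ = F·P·Fᵀ + Q = [31 21 -11; 21 21 -7; -11 -7 17]
S = H·P̄·Hᵀ + R = [137]
K = P̄·Hᵀ·S⁻¹ = [-21/137; 7/137; 35/137]
x' − x̄ = [357/137, -119/137, -595/137] = K·y
y = (KᵀK)⁻¹·Kᵀ·(x' − x̄) = [-17]
z = y + H·x̄ = [-17] + [16] = [-1]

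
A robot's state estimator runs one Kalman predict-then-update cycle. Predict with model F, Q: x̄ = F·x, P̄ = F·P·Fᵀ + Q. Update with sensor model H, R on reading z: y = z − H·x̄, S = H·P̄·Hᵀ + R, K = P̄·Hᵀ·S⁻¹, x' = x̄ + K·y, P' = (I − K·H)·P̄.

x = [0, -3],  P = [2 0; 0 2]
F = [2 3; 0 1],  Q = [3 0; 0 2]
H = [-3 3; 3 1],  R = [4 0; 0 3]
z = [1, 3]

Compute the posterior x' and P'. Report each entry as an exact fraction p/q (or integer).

x̄ = F·x = [-9, -3]
P̄ = F·P·Fᵀ + Q = [29 6; 6 4]
y = z − H·x̄ = [-17, 33]
S = H·P̄·Hᵀ + R = [193 -213; -213 304]
K = P̄·Hᵀ·S⁻¹ = [-1167/13303 3252/13303; 54/251 56/251]
x' = x̄ + K·y = [7428/13303, 177/251]
P' = (I − K·H)·P̄ = [2828/13303 24/251; 24/251 96/251]

x' = [7428/13303, 177/251]
P' = [2828/13303 24/251; 24/251 96/251]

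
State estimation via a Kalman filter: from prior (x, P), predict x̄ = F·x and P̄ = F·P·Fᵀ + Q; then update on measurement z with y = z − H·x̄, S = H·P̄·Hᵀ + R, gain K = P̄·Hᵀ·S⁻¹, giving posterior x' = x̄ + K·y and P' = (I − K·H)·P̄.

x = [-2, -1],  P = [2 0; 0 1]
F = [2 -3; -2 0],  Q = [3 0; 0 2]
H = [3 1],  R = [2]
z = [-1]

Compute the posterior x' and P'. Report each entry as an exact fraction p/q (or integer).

x' = [-31/18, 151/36]
P' = [11/9 -53/18; -53/18 311/36]

x̄ = F·x = [-1, 4]
P̄ = F·P·Fᵀ + Q = [20 -8; -8 10]
y = z − H·x̄ = [-2]
S = H·P̄·Hᵀ + R = [144]
K = P̄·Hᵀ·S⁻¹ = [13/36; -7/72]
x' = x̄ + K·y = [-31/18, 151/36]
P' = (I − K·H)·P̄ = [11/9 -53/18; -53/18 311/36]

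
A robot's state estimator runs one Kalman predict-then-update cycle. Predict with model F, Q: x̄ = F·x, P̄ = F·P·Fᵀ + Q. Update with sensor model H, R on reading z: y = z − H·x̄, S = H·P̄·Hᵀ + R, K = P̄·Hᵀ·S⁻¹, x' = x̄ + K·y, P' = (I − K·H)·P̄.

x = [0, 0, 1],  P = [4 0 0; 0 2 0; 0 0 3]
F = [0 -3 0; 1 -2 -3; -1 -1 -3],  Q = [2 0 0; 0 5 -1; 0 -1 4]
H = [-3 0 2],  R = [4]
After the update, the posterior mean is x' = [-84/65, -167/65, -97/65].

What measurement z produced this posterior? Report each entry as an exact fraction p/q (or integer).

z = [1]

x̄ = F·x = [0, -3, -3]
P̄ = F·P·Fᵀ + Q = [20 12 6; 12 44 26; 6 26 37]
S = H·P̄·Hᵀ + R = [260]
K = P̄·Hᵀ·S⁻¹ = [-12/65; 4/65; 14/65]
x' − x̄ = [-84/65, 28/65, 98/65] = K·y
y = (KᵀK)⁻¹·Kᵀ·(x' − x̄) = [7]
z = y + H·x̄ = [7] + [-6] = [1]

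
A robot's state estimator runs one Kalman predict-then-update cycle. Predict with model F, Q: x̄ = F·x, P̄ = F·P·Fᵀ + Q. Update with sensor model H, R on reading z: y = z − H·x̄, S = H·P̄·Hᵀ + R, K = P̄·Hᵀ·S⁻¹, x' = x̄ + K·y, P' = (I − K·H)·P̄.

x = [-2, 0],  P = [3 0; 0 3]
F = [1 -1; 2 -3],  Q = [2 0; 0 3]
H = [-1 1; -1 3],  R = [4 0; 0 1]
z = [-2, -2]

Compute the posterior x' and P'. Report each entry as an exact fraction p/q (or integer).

x' = [-86/413, -320/413]
P' = [4139/1652 1503/1652; 1503/1652 723/1652]

x̄ = F·x = [-2, -4]
P̄ = F·P·Fᵀ + Q = [8 15; 15 42]
y = z − H·x̄ = [0, 8]
S = H·P̄·Hᵀ + R = [24 74; 74 297]
K = P̄·Hᵀ·S⁻¹ = [-659/1652 185/826; -195/1652 333/826]
x' = x̄ + K·y = [-86/413, -320/413]
P' = (I − K·H)·P̄ = [4139/1652 1503/1652; 1503/1652 723/1652]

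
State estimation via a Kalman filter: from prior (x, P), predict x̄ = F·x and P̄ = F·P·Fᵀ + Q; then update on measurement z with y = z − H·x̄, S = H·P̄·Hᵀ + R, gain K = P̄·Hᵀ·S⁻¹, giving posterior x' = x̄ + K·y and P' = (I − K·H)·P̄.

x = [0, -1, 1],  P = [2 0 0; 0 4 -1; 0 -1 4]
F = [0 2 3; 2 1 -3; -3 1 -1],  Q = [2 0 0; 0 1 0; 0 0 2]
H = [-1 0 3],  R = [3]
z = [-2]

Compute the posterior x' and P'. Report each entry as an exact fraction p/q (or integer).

x̄ = F·x = [1, -4, -2]
P̄ = F·P·Fᵀ + Q = [42 -25 -5; -25 55 8; -5 8 30]
y = z − H·x̄ = [5]
S = H·P̄·Hᵀ + R = [345]
K = P̄·Hᵀ·S⁻¹ = [-19/115; 49/345; 19/69]
x' = x̄ + K·y = [4/23, -227/69, -43/69]
P' = (I − K·H)·P̄ = [3747/115 -1944/115 246/23; -1944/115 16574/345 -379/69; 246/23 -379/69 265/69]

x' = [4/23, -227/69, -43/69]
P' = [3747/115 -1944/115 246/23; -1944/115 16574/345 -379/69; 246/23 -379/69 265/69]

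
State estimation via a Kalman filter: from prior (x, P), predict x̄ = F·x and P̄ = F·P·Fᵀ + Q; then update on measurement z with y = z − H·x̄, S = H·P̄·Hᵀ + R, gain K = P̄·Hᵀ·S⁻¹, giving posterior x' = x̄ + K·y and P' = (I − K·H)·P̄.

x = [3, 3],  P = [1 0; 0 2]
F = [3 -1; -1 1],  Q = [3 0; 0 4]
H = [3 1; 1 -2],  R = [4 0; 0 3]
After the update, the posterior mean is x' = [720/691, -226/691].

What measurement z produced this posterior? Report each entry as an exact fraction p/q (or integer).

x̄ = F·x = [6, 0]
P̄ = F·P·Fᵀ + Q = [14 -5; -5 7]
S = H·P̄·Hᵀ + R = [107 53; 53 65]
K = P̄·Hᵀ·S⁻¹ = [1133/4146 607/4146; 487/4146 -1609/4146]
x' − x̄ = [-3426/691, -226/691] = K·y
y = (KᵀK)⁻¹·Kᵀ·(x' − x̄) = [-16, -4]
z = y + H·x̄ = [-16, -4] + [18, 6] = [2, 2]

z = [2, 2]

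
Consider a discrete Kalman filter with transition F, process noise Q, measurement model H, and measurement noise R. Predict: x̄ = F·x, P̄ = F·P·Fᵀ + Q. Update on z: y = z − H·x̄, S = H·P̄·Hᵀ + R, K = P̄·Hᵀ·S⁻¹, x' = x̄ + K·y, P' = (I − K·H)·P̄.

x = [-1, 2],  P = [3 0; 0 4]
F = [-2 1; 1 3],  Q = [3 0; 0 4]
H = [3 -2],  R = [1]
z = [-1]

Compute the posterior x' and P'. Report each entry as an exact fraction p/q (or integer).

x' = [953/272, 23/4]
P' = [3143/272 69/4; 69/4 26]

x̄ = F·x = [4, 5]
P̄ = F·P·Fᵀ + Q = [19 6; 6 43]
y = z − H·x̄ = [-3]
S = H·P̄·Hᵀ + R = [272]
K = P̄·Hᵀ·S⁻¹ = [45/272; -1/4]
x' = x̄ + K·y = [953/272, 23/4]
P' = (I − K·H)·P̄ = [3143/272 69/4; 69/4 26]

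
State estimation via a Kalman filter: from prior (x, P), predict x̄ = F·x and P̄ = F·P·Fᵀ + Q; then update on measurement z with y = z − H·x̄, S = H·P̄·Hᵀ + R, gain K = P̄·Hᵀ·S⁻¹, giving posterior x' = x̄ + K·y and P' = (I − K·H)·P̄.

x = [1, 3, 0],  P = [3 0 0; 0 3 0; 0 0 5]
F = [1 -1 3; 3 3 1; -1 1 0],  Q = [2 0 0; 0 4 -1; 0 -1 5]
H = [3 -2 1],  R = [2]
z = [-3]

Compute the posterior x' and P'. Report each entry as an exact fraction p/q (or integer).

x' = [403/106, 431/53, 187/106]
P' = [12961/530 9018/265 -513/106; 9018/265 13333/265 -94/53; -513/106 -94/53 1161/106]

x̄ = F·x = [-2, 12, 2]
P̄ = F·P·Fᵀ + Q = [53 15 -6; 15 63 -1; -6 -1 11]
y = z − H·x̄ = [25]
S = H·P̄·Hᵀ + R = [530]
K = P̄·Hᵀ·S⁻¹ = [123/530; -41/265; -1/106]
x' = x̄ + K·y = [403/106, 431/53, 187/106]
P' = (I − K·H)·P̄ = [12961/530 9018/265 -513/106; 9018/265 13333/265 -94/53; -513/106 -94/53 1161/106]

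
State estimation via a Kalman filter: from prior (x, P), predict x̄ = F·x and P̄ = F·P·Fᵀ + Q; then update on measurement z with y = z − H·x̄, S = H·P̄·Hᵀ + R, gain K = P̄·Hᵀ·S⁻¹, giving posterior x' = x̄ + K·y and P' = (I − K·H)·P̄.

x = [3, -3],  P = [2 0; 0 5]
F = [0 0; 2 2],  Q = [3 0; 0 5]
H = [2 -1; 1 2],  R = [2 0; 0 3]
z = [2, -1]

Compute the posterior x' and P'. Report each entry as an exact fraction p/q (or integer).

x' = [505/962, -385/481]
P' = [369/962 33/481; 33/481 264/481]

x̄ = F·x = [0, 0]
P̄ = F·P·Fᵀ + Q = [3 0; 0 33]
y = z − H·x̄ = [2, -1]
S = H·P̄·Hᵀ + R = [47 -60; -60 138]
K = P̄·Hᵀ·S⁻¹ = [168/481 167/962; -99/481 187/481]
x' = x̄ + K·y = [505/962, -385/481]
P' = (I − K·H)·P̄ = [369/962 33/481; 33/481 264/481]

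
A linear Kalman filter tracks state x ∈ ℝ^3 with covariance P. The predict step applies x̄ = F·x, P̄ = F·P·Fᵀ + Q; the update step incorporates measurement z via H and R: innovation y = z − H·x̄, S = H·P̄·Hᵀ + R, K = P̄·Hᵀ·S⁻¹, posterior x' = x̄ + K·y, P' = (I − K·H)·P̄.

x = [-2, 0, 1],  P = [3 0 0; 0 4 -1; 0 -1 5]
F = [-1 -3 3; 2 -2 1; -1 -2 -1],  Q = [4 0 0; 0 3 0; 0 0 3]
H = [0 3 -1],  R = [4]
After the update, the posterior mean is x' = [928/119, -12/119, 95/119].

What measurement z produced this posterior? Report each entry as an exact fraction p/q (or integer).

z = [-1]

x̄ = F·x = [5, -3, 1]
P̄ = F·P·Fᵀ + Q = [106 42 15; 42 40 5; 15 5 23]
S = H·P̄·Hᵀ + R = [357]
K = P̄·Hᵀ·S⁻¹ = [37/119; 115/357; -8/357]
x' − x̄ = [333/119, 345/119, -24/119] = K·y
y = (KᵀK)⁻¹·Kᵀ·(x' − x̄) = [9]
z = y + H·x̄ = [9] + [-10] = [-1]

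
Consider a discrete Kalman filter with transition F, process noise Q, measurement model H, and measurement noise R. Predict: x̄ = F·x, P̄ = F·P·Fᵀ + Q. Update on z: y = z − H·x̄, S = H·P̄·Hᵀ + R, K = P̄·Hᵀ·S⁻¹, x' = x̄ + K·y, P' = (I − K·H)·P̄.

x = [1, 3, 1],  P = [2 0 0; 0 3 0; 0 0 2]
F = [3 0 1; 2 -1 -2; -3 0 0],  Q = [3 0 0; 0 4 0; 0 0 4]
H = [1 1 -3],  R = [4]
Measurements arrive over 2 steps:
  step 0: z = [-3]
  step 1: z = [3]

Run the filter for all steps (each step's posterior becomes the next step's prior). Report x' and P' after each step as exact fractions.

step 0: x' = [671/444, -2203/444, -7/37], P' = [2987/444 -2143/444 14/37; -2143/444 5723/444 92/37; 14/37 92/37 46/37]
step 1: x' = [-198199/670103, 2694927/670103, 148341/670103], P' = [4853354/670103 -5092970/670103 -257748/670103; -5092970/670103 15177859/670103 3195231/670103; -257748/670103 3195231/670103 1161437/670103]

step 0: x̄ = F·x = [4, -3, -3]
step 0: P̄ = F·P·Fᵀ + Q = [23 8 -18; 8 23 -12; -18 -12 22]
step 0: y = z − H·x̄ = [-13]
step 0: S = H·P̄·Hᵀ + R = [444]
step 0: K = P̄·Hᵀ·S⁻¹ = [85/444; 67/444; -8/37]
step 0: x' = x̄ + K·y = [671/444, -2203/444, -7/37]
step 0: P' = (I − K·H)·P̄ = [2987/444 -2143/444 14/37; -2143/444 5723/444 92/37; 14/37 92/37 46/37]
step 1: x̄ = F·x = [643/148, 3713/444, -671/148]
step 1: P̄ = F·P·Fᵀ + Q = [9925/148 7157/148 -9129/148; 7157/148 33299/444 -7781/148; -9129/148 -7781/148 9553/148]
step 1: y = z − H·x̄ = [-10349/444]
step 1: S = H·P̄·Hᵀ + R = [670103/444]
step 1: K = P̄·Hᵀ·S⁻¹ = [133407/670103; 124799/670103; -136707/670103]
step 1: x' = x̄ + K·y = [-198199/670103, 2694927/670103, 148341/670103]
step 1: P' = (I − K·H)·P̄ = [4853354/670103 -5092970/670103 -257748/670103; -5092970/670103 15177859/670103 3195231/670103; -257748/670103 3195231/670103 1161437/670103]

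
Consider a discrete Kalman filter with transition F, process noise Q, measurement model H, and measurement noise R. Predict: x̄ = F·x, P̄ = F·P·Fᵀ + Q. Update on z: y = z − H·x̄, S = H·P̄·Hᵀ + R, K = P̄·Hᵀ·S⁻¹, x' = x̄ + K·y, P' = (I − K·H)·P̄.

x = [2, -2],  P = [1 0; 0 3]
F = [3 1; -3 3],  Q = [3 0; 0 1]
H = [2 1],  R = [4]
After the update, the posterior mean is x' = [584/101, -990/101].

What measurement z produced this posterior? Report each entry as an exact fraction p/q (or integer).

z = [2]

x̄ = F·x = [4, -12]
P̄ = F·P·Fᵀ + Q = [15 0; 0 37]
S = H·P̄·Hᵀ + R = [101]
K = P̄·Hᵀ·S⁻¹ = [30/101; 37/101]
x' − x̄ = [180/101, 222/101] = K·y
y = (KᵀK)⁻¹·Kᵀ·(x' − x̄) = [6]
z = y + H·x̄ = [6] + [-4] = [2]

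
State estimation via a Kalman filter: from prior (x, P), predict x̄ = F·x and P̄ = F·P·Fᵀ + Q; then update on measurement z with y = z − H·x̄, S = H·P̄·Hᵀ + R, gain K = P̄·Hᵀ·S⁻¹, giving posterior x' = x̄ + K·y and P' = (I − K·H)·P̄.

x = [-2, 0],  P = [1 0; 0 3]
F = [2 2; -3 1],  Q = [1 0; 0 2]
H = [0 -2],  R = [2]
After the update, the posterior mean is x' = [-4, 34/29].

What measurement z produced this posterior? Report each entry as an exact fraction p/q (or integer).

x̄ = F·x = [-4, 6]
P̄ = F·P·Fᵀ + Q = [17 0; 0 14]
S = H·P̄·Hᵀ + R = [58]
K = P̄·Hᵀ·S⁻¹ = [0; -14/29]
x' − x̄ = [0, -140/29] = K·y
y = (KᵀK)⁻¹·Kᵀ·(x' − x̄) = [10]
z = y + H·x̄ = [10] + [-12] = [-2]

z = [-2]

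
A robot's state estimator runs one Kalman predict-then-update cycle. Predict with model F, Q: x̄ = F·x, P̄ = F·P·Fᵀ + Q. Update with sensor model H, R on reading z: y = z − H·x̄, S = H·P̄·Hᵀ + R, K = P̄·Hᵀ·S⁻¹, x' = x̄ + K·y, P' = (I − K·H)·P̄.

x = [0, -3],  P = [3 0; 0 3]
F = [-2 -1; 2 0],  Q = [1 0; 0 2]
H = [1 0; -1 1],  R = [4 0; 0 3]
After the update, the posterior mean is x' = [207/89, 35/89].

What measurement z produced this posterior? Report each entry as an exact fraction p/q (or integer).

x̄ = F·x = [3, 0]
P̄ = F·P·Fᵀ + Q = [16 -12; -12 14]
S = H·P̄·Hᵀ + R = [20 -28; -28 57]
K = P̄·Hᵀ·S⁻¹ = [32/89 -28/89; 11/89 46/89]
x' − x̄ = [-60/89, 35/89] = K·y
y = (KᵀK)⁻¹·Kᵀ·(x' − x̄) = [-1, 1]
z = y + H·x̄ = [-1, 1] + [3, -3] = [2, -2]

z = [2, -2]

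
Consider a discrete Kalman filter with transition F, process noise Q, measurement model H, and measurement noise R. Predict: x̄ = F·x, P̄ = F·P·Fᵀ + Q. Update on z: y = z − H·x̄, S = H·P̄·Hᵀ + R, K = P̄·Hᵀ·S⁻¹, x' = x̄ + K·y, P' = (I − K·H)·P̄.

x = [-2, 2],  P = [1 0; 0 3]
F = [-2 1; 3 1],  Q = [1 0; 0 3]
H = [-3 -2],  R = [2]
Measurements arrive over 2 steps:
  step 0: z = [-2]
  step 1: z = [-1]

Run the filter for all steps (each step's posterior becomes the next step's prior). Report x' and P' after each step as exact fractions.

step 0: x' = [222/49, -40/7], P' = [230/49 -48/7; -48/7 21/2]
step 1: x' = [-53845/27979, 91859/27979], P' = [105918/27979 -146718/27979; -146718/27979 215730/27979]

step 0: x̄ = F·x = [6, -4]
step 0: P̄ = F·P·Fᵀ + Q = [8 -3; -3 15]
step 0: y = z − H·x̄ = [8]
step 0: S = H·P̄·Hᵀ + R = [98]
step 0: K = P̄·Hᵀ·S⁻¹ = [-9/49; -3/14]
step 0: x' = x̄ + K·y = [222/49, -40/7]
step 0: P' = (I − K·H)·P̄ = [230/49 -48/7; -48/7 21/2]
step 1: x̄ = F·x = [-724/49, 386/49]
step 1: P̄ = F·P·Fᵀ + Q = [5655/98 -2403/98; -2403/98 1431/98]
step 1: y = z − H·x̄ = [-207/7]
step 1: S = H·P̄·Hᵀ + R = [571/2]
step 1: K = P̄·Hᵀ·S⁻¹ = [-1737/3997; 621/3997]
step 1: x' = x̄ + K·y = [-53845/27979, 91859/27979]
step 1: P' = (I − K·H)·P̄ = [105918/27979 -146718/27979; -146718/27979 215730/27979]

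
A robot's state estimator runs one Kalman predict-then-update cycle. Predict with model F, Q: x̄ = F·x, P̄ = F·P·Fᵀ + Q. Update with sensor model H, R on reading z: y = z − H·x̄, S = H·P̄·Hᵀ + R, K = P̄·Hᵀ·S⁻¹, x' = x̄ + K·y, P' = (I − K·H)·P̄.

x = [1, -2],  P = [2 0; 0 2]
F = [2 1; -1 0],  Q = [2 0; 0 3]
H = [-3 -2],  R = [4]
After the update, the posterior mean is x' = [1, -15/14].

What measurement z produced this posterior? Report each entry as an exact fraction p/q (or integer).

z = [-1]

x̄ = F·x = [0, -1]
P̄ = F·P·Fᵀ + Q = [12 -4; -4 5]
S = H·P̄·Hᵀ + R = [84]
K = P̄·Hᵀ·S⁻¹ = [-1/3; 1/42]
x' − x̄ = [1, -1/14] = K·y
y = (KᵀK)⁻¹·Kᵀ·(x' − x̄) = [-3]
z = y + H·x̄ = [-3] + [2] = [-1]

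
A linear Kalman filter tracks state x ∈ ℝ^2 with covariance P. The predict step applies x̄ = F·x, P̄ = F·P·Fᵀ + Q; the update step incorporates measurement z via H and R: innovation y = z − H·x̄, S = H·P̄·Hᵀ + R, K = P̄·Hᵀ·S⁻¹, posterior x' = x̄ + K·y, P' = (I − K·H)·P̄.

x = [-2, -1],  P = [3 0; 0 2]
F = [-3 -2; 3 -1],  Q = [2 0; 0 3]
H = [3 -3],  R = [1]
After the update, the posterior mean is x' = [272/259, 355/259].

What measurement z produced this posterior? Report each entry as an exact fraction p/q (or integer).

x̄ = F·x = [8, -5]
P̄ = F·P·Fᵀ + Q = [37 -23; -23 32]
S = H·P̄·Hᵀ + R = [1036]
K = P̄·Hᵀ·S⁻¹ = [45/259; -165/1036]
x' − x̄ = [-1800/259, 1650/259] = K·y
y = (KᵀK)⁻¹·Kᵀ·(x' − x̄) = [-40]
z = y + H·x̄ = [-40] + [39] = [-1]

z = [-1]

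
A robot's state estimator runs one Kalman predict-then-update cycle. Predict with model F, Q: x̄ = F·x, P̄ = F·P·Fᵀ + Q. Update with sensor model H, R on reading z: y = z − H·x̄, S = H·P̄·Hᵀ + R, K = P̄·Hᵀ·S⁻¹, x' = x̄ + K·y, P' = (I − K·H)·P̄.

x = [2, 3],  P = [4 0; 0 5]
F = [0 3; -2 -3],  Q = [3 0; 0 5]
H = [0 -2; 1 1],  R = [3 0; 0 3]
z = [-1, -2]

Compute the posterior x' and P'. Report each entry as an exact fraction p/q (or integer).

x̄ = F·x = [9, -13]
P̄ = F·P·Fᵀ + Q = [48 -45; -45 66]
y = z − H·x̄ = [-27, 2]
S = H·P̄·Hᵀ + R = [267 -42; -42 27]
K = P̄·Hᵀ·S⁻¹ = [284/605 509/605; -298/605 7/605]
x' = x̄ + K·y = [-241/121, 39/121]
P' = (I − K·H)·P̄ = [1953/605 -426/605; -426/605 447/605]

x' = [-241/121, 39/121]
P' = [1953/605 -426/605; -426/605 447/605]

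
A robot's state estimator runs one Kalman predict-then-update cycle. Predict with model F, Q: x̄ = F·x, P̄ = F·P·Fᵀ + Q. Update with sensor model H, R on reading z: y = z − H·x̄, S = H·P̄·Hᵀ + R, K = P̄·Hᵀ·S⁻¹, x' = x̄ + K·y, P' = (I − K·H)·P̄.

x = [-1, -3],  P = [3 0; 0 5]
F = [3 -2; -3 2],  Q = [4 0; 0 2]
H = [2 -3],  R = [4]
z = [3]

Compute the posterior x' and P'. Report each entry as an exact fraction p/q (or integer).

x' = [723/1213, -747/1213]
P' = [2814/1213 1552/1213; 1552/1213 1356/1213]

x̄ = F·x = [3, -3]
P̄ = F·P·Fᵀ + Q = [51 -47; -47 49]
y = z − H·x̄ = [-12]
S = H·P̄·Hᵀ + R = [1213]
K = P̄·Hᵀ·S⁻¹ = [243/1213; -241/1213]
x' = x̄ + K·y = [723/1213, -747/1213]
P' = (I − K·H)·P̄ = [2814/1213 1552/1213; 1552/1213 1356/1213]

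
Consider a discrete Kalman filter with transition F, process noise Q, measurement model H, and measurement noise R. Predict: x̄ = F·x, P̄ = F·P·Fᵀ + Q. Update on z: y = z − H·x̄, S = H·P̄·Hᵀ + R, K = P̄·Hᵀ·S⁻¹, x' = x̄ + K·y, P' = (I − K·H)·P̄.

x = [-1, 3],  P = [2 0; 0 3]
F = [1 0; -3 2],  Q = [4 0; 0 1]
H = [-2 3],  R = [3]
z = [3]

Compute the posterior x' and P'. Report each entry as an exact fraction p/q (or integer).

x̄ = F·x = [-1, 9]
P̄ = F·P·Fᵀ + Q = [6 -6; -6 31]
y = z − H·x̄ = [-26]
S = H·P̄·Hᵀ + R = [378]
K = P̄·Hᵀ·S⁻¹ = [-5/63; 5/18]
x' = x̄ + K·y = [67/63, 16/9]
P' = (I − K·H)·P̄ = [76/21 7/3; 7/3 11/6]

x' = [67/63, 16/9]
P' = [76/21 7/3; 7/3 11/6]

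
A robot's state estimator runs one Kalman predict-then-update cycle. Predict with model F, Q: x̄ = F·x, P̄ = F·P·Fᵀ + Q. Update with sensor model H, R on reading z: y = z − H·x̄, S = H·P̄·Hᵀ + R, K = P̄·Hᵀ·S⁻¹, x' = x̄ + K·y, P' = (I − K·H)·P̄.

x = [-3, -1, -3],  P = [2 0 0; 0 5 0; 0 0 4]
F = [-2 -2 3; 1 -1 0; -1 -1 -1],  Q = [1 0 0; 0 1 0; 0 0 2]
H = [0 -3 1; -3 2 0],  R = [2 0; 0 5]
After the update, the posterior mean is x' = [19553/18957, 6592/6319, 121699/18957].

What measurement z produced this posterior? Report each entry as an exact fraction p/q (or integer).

x̄ = F·x = [-1, -2, 7]
P̄ = F·P·Fᵀ + Q = [65 6 2; 6 8 3; 2 3 13]
S = H·P̄·Hᵀ + R = [69 6; 6 550]
K = P̄·Hᵀ·S⁻¹ = [-3851/18957 -4177/12638; -1923/6319 -2/6319; 1100/18957 -4/6319]
x' − x̄ = [38510/18957, 19230/6319, -11000/18957] = K·y
y = (KᵀK)⁻¹·Kᵀ·(x' − x̄) = [-10, 0]
z = y + H·x̄ = [-10, 0] + [13, -1] = [3, -1]

z = [3, -1]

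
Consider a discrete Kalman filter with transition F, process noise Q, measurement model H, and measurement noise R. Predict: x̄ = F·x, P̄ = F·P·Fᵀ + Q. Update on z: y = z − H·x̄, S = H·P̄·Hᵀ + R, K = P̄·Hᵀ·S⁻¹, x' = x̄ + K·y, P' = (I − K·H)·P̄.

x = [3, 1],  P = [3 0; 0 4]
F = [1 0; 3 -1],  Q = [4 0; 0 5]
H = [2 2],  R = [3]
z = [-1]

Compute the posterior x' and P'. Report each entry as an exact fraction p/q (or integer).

x' = [5/247, -94/247]
P' = [705/247 -657/247; -657/247 792/247]

x̄ = F·x = [3, 8]
P̄ = F·P·Fᵀ + Q = [7 9; 9 36]
y = z − H·x̄ = [-23]
S = H·P̄·Hᵀ + R = [247]
K = P̄·Hᵀ·S⁻¹ = [32/247; 90/247]
x' = x̄ + K·y = [5/247, -94/247]
P' = (I − K·H)·P̄ = [705/247 -657/247; -657/247 792/247]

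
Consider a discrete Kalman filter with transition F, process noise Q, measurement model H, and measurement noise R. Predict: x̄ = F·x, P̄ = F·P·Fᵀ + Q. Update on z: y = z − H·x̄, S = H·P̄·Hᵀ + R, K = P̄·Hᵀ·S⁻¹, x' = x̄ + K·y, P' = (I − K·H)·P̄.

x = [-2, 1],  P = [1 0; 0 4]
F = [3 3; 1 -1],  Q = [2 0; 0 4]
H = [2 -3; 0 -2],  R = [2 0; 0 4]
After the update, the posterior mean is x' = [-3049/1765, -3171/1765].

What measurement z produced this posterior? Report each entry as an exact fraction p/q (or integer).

x̄ = F·x = [-3, -3]
P̄ = F·P·Fᵀ + Q = [47 -9; -9 9]
S = H·P̄·Hᵀ + R = [379 90; 90 40]
K = P̄·Hᵀ·S⁻¹ = [161/353 -1017/1765; -9/353 -693/1765]
x' − x̄ = [2246/1765, 2124/1765] = K·y
y = (KᵀK)⁻¹·Kᵀ·(x' − x̄) = [-1, -3]
z = y + H·x̄ = [-1, -3] + [3, 6] = [2, 3]

z = [2, 3]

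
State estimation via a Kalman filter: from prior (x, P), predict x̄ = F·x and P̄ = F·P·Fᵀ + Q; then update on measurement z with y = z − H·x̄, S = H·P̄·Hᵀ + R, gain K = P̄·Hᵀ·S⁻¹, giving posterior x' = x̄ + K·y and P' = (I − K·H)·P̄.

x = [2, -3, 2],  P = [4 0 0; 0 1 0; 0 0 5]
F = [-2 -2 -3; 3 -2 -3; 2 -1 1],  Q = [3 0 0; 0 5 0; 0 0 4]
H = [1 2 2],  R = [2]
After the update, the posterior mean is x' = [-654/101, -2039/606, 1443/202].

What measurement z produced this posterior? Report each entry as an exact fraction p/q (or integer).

x̄ = F·x = [-4, 6, 9]
P̄ = F·P·Fᵀ + Q = [68 25 -29; 25 90 11; -29 11 26]
S = H·P̄·Hᵀ + R = [606]
K = P̄·Hᵀ·S⁻¹ = [10/101; 227/606; 15/202]
x' − x̄ = [-250/101, -5675/606, -375/202] = K·y
y = (KᵀK)⁻¹·Kᵀ·(x' − x̄) = [-25]
z = y + H·x̄ = [-25] + [26] = [1]

z = [1]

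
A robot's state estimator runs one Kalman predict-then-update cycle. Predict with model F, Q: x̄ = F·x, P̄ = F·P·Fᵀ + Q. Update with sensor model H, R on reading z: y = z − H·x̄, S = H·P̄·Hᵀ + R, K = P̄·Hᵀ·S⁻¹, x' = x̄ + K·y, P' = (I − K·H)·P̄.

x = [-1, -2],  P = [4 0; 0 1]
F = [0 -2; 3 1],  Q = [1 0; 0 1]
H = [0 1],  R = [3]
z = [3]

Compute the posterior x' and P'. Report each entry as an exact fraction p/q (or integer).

x̄ = F·x = [4, -5]
P̄ = F·P·Fᵀ + Q = [5 -2; -2 38]
y = z − H·x̄ = [8]
S = H·P̄·Hᵀ + R = [41]
K = P̄·Hᵀ·S⁻¹ = [-2/41; 38/41]
x' = x̄ + K·y = [148/41, 99/41]
P' = (I − K·H)·P̄ = [201/41 -6/41; -6/41 114/41]

x' = [148/41, 99/41]
P' = [201/41 -6/41; -6/41 114/41]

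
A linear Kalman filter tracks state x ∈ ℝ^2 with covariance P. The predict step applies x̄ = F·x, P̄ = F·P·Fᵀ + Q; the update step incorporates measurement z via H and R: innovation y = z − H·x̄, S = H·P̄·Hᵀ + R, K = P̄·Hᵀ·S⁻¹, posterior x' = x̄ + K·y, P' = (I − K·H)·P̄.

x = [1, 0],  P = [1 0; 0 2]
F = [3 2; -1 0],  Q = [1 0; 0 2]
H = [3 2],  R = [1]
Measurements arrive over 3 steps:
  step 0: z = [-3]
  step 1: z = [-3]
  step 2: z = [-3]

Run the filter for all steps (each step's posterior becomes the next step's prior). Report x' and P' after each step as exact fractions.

step 0: x' = [-63/139, -109/139], P' = [198/139 -273/139; -273/139 408/139]
step 1: x' = [-89/44, 239/165], P' = [89/88 -47/33; -47/33 1108/495]
step 2: x' = [-101315/37623, 31303/12541], P' = [100961/112869 -46835/37623; -46835/37623 24620/12541]

step 0: x̄ = F·x = [3, -1]
step 0: P̄ = F·P·Fᵀ + Q = [18 -3; -3 3]
step 0: y = z − H·x̄ = [-10]
step 0: S = H·P̄·Hᵀ + R = [139]
step 0: K = P̄·Hᵀ·S⁻¹ = [48/139; -3/139]
step 0: x' = x̄ + K·y = [-63/139, -109/139]
step 0: P' = (I − K·H)·P̄ = [198/139 -273/139; -273/139 408/139]
step 1: x̄ = F·x = [-407/139, 63/139]
step 1: P̄ = F·P·Fᵀ + Q = [277/139 -48/139; -48/139 476/139]
step 1: y = z − H·x̄ = [678/139]
step 1: S = H·P̄·Hᵀ + R = [3960/139]
step 1: K = P̄·Hᵀ·S⁻¹ = [49/264; 101/495]
step 1: x' = x̄ + K·y = [-89/44, 239/165]
step 1: P' = (I − K·H)·P̄ = [89/88 -47/33; -47/33 1108/495]
step 2: x̄ = F·x = [-2093/660, 89/44]
step 2: P̄ = F·P·Fᵀ + Q = [7781/3960 -49/264; -49/264 265/88]
step 2: y = z − H·x̄ = [543/220]
step 2: S = H·P̄·Hᵀ + R = [12541/440]
step 2: K = P̄·Hᵀ·S⁻¹ = [7291/37623; 2405/12541]
step 2: x' = x̄ + K·y = [-101315/37623, 31303/12541]
step 2: P' = (I − K·H)·P̄ = [100961/112869 -46835/37623; -46835/37623 24620/12541]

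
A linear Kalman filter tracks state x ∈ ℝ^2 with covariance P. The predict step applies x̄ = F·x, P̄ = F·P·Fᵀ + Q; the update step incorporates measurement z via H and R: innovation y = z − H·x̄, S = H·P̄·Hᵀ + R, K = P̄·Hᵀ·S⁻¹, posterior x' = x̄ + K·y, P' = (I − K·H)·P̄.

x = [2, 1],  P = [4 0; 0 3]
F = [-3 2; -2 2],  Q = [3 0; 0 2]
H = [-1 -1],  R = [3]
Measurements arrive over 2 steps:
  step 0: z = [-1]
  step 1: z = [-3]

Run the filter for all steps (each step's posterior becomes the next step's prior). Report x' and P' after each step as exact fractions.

step 0: x̄ = F·x = [-4, -2]
step 0: P̄ = F·P·Fᵀ + Q = [51 36; 36 30]
step 0: y = z − H·x̄ = [-7]
step 0: S = H·P̄·Hᵀ + R = [156]
step 0: K = P̄·Hᵀ·S⁻¹ = [-29/52; -11/26]
step 0: x' = x̄ + K·y = [-5/52, 25/26]
step 0: P' = (I − K·H)·P̄ = [129/52 -21/26; -21/26 27/13]
step 1: x̄ = F·x = [115/52, 55/26]
step 1: P̄ = F·P·Fᵀ + Q = [2253/52 813/26; 813/26 347/13]
step 1: y = z − H·x̄ = [69/52]
step 1: S = H·P̄·Hᵀ + R = [7049/52]
step 1: K = P̄·Hᵀ·S⁻¹ = [-3879/7049; -3014/7049]
step 1: x' = x̄ + K·y = [10442/7049, 10912/7049]
step 1: P' = (I − K·H)·P̄ = [16053/7049 -4416/7049; -4416/7049 13458/7049]

step 0: x' = [-5/52, 25/26], P' = [129/52 -21/26; -21/26 27/13]
step 1: x' = [10442/7049, 10912/7049], P' = [16053/7049 -4416/7049; -4416/7049 13458/7049]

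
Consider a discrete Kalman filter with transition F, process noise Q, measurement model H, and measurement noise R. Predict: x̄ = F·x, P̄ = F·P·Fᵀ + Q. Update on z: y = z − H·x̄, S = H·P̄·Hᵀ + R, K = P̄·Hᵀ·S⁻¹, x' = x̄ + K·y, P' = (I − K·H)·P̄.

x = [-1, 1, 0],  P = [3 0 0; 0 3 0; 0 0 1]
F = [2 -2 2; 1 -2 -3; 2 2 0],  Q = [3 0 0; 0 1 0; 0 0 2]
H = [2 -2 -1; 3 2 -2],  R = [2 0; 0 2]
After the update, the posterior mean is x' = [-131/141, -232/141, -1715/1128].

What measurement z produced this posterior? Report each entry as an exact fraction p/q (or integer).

x̄ = F·x = [-4, -3, 0]
P̄ = F·P·Fᵀ + Q = [31 12 0; 12 25 -6; 0 -6 26]
S = H·P̄·Hᵀ + R = [132 102; 102 677]
K = P̄·Hᵀ·S⁻¹ = [862/4935 241/1645; -1471/4935 312/1645; -295/7896 -117/1316]
x' − x̄ = [433/141, 191/141, -1715/1128] = K·y
y = (KᵀK)⁻¹·Kᵀ·(x' − x̄) = [5, 15]
z = y + H·x̄ = [5, 15] + [-2, -18] = [3, -3]

z = [3, -3]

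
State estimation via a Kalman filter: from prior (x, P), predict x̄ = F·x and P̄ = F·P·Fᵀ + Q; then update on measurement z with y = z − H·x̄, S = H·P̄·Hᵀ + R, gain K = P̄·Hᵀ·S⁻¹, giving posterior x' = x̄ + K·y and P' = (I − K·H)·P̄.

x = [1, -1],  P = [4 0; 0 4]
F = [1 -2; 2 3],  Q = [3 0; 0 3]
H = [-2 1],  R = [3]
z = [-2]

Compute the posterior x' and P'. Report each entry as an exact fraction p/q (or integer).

x̄ = F·x = [3, -1]
P̄ = F·P·Fᵀ + Q = [23 -16; -16 55]
y = z − H·x̄ = [5]
S = H·P̄·Hᵀ + R = [214]
K = P̄·Hᵀ·S⁻¹ = [-31/107; 87/214]
x' = x̄ + K·y = [166/107, 221/214]
P' = (I − K·H)·P̄ = [539/107 985/107; 985/107 4201/214]

x' = [166/107, 221/214]
P' = [539/107 985/107; 985/107 4201/214]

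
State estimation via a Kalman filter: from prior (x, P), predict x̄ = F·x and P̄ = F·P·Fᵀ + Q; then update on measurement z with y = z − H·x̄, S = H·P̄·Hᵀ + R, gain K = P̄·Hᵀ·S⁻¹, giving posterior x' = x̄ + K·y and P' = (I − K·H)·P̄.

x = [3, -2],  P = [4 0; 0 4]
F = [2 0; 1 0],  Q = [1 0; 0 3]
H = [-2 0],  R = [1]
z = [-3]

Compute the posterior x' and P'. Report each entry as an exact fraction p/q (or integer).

x' = [36/23, 21/23]
P' = [17/69 8/69; 8/69 227/69]

x̄ = F·x = [6, 3]
P̄ = F·P·Fᵀ + Q = [17 8; 8 7]
y = z − H·x̄ = [9]
S = H·P̄·Hᵀ + R = [69]
K = P̄·Hᵀ·S⁻¹ = [-34/69; -16/69]
x' = x̄ + K·y = [36/23, 21/23]
P' = (I − K·H)·P̄ = [17/69 8/69; 8/69 227/69]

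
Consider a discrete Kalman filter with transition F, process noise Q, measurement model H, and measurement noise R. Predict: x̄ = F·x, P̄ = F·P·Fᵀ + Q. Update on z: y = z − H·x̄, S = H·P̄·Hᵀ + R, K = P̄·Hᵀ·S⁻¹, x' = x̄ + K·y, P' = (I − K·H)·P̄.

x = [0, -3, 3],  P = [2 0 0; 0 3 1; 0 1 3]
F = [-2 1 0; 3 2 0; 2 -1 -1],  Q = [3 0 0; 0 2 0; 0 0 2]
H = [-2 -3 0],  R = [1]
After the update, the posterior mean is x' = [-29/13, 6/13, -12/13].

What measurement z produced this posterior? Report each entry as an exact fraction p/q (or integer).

z = [3]

x̄ = F·x = [-3, -6, 0]
P̄ = F·P·Fᵀ + Q = [14 -6 -12; -6 32 4; -12 4 18]
S = H·P̄·Hᵀ + R = [273]
K = P̄·Hᵀ·S⁻¹ = [-10/273; -4/13; 4/91]
x' − x̄ = [10/13, 84/13, -12/13] = K·y
y = (KᵀK)⁻¹·Kᵀ·(x' − x̄) = [-21]
z = y + H·x̄ = [-21] + [24] = [3]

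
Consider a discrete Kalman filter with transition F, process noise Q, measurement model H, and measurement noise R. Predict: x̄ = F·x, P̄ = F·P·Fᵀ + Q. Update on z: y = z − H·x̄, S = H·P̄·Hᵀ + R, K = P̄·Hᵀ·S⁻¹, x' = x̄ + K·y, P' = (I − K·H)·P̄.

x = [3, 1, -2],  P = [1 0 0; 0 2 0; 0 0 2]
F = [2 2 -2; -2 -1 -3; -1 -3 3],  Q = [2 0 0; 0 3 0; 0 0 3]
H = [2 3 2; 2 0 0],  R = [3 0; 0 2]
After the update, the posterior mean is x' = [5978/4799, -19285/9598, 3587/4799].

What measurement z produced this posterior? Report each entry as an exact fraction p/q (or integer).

x̄ = F·x = [12, -1, -12]
P̄ = F·P·Fᵀ + Q = [22 4 -26; 4 27 -10; -26 -10 40]
S = H·P̄·Hᵀ + R = [214 8; 8 90]
K = P̄·Hᵀ·S⁻¹ = [2/4799 2346/4799; 3073/9598 290/4799; 59/4799 -2778/4799]
x' − x̄ = [-51610/4799, -9687/9598, 61175/4799] = K·y
y = (KᵀK)⁻¹·Kᵀ·(x' − x̄) = [1, -22]
z = y + H·x̄ = [1, -22] + [-3, 24] = [-2, 2]

z = [-2, 2]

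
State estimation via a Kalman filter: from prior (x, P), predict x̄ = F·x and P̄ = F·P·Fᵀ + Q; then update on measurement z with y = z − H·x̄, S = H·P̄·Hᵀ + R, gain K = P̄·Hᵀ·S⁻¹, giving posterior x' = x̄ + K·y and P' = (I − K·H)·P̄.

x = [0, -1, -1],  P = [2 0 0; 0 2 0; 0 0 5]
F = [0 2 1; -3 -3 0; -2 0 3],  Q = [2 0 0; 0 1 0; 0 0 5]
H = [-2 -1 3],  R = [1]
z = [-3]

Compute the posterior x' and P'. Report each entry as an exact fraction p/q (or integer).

x' = [-879/320, 1029/320, -141/80]
P' = [4071/320 -4461/320 309/80; -4461/320 11311/320 201/80; 309/80 201/80 71/20]

x̄ = F·x = [-3, 3, -3]
P̄ = F·P·Fᵀ + Q = [15 -12 15; -12 37 12; 15 12 58]
y = z − H·x̄ = [3]
S = H·P̄·Hᵀ + R = [320]
K = P̄·Hᵀ·S⁻¹ = [27/320; 23/320; 33/80]
x' = x̄ + K·y = [-879/320, 1029/320, -141/80]
P' = (I − K·H)·P̄ = [4071/320 -4461/320 309/80; -4461/320 11311/320 201/80; 309/80 201/80 71/20]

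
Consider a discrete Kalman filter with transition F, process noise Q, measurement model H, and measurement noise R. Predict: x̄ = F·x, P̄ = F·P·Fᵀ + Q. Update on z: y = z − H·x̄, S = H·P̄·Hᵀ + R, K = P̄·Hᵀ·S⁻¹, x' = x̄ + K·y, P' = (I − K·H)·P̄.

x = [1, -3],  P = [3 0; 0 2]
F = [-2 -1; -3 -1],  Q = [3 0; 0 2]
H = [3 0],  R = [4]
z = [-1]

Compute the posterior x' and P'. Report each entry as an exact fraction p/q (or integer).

x' = [-47/157, -240/157]
P' = [68/157 80/157; 80/157 1267/157]

x̄ = F·x = [1, 0]
P̄ = F·P·Fᵀ + Q = [17 20; 20 31]
y = z − H·x̄ = [-4]
S = H·P̄·Hᵀ + R = [157]
K = P̄·Hᵀ·S⁻¹ = [51/157; 60/157]
x' = x̄ + K·y = [-47/157, -240/157]
P' = (I − K·H)·P̄ = [68/157 80/157; 80/157 1267/157]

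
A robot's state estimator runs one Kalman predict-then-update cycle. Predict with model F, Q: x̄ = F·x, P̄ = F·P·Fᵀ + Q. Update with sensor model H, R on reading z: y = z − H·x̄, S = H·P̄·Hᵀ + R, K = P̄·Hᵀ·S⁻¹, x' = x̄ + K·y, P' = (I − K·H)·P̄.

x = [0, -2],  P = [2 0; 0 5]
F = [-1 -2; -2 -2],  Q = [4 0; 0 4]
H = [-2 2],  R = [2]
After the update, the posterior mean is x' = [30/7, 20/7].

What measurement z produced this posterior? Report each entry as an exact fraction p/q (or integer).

z = [-3]

x̄ = F·x = [4, 4]
P̄ = F·P·Fᵀ + Q = [26 24; 24 32]
S = H·P̄·Hᵀ + R = [42]
K = P̄·Hᵀ·S⁻¹ = [-2/21; 8/21]
x' − x̄ = [2/7, -8/7] = K·y
y = (KᵀK)⁻¹·Kᵀ·(x' − x̄) = [-3]
z = y + H·x̄ = [-3] + [0] = [-3]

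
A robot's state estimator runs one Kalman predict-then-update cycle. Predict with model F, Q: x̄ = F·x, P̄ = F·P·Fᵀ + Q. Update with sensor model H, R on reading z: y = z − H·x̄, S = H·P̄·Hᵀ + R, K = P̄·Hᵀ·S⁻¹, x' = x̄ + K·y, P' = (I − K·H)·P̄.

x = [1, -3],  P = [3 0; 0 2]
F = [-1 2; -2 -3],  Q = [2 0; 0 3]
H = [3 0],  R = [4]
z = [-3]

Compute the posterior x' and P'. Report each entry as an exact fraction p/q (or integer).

x' = [-145/121, 523/121]
P' = [52/121 -24/121; -24/121 3669/121]

x̄ = F·x = [-7, 7]
P̄ = F·P·Fᵀ + Q = [13 -6; -6 33]
y = z − H·x̄ = [18]
S = H·P̄·Hᵀ + R = [121]
K = P̄·Hᵀ·S⁻¹ = [39/121; -18/121]
x' = x̄ + K·y = [-145/121, 523/121]
P' = (I − K·H)·P̄ = [52/121 -24/121; -24/121 3669/121]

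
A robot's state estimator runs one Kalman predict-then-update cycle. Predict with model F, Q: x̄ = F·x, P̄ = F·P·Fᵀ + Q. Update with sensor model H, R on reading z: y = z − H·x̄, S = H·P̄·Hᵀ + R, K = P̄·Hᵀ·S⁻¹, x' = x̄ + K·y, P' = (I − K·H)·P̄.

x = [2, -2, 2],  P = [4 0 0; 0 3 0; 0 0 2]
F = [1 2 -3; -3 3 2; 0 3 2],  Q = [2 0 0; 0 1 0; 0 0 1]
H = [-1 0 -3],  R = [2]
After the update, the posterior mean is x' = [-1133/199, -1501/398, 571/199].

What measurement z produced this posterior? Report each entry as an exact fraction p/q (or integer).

x̄ = F·x = [-8, -8, -2]
P̄ = F·P·Fᵀ + Q = [36 -6 6; -6 72 35; 6 35 36]
S = H·P̄·Hᵀ + R = [398]
K = P̄·Hᵀ·S⁻¹ = [-27/199; -99/398; -57/199]
x' − x̄ = [459/199, 1683/398, 969/199] = K·y
y = (KᵀK)⁻¹·Kᵀ·(x' − x̄) = [-17]
z = y + H·x̄ = [-17] + [14] = [-3]

z = [-3]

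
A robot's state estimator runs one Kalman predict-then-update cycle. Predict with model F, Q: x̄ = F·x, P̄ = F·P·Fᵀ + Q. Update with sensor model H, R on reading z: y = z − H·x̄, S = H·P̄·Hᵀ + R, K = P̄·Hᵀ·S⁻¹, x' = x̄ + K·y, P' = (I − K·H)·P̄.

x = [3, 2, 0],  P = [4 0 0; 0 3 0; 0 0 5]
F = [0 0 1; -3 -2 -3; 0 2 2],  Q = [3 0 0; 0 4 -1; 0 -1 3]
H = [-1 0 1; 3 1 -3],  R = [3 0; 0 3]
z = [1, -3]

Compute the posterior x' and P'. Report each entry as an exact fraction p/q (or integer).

x' = [-4483/2941, -7224/2941, -3669/2941]
P' = [18310/2941 -10839/2941 15049/2941; -10839/2941 44283/2941 1932/2941; 15049/2941 1932/2941 16336/2941]

x̄ = F·x = [0, -13, 4]
P̄ = F·P·Fᵀ + Q = [8 -15 10; -15 97 -43; 10 -43 35]
y = z − H·x̄ = [-3, 22]
S = H·P̄·Hᵀ + R = [26 -97; -97 475]
K = P̄·Hᵀ·S⁻¹ = [-1087/2941 -352/2941; 4257/2941 1990/2941; 429/2941 -643/2941]
x' = x̄ + K·y = [-4483/2941, -7224/2941, -3669/2941]
P' = (I − K·H)·P̄ = [18310/2941 -10839/2941 15049/2941; -10839/2941 44283/2941 1932/2941; 15049/2941 1932/2941 16336/2941]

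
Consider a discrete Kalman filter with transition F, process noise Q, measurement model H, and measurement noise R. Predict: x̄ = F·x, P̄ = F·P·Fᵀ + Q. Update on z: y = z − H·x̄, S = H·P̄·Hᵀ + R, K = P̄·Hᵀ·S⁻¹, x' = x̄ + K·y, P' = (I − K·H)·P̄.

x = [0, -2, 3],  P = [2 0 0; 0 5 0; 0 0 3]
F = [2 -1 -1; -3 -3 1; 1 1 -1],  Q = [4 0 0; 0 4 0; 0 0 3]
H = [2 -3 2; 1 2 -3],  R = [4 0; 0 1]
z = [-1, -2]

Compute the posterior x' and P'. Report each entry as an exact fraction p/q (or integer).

x̄ = F·x = [-1, 9, -5]
P̄ = F·P·Fᵀ + Q = [20 0 2; 0 70 -24; 2 -24 13]
y = z − H·x̄ = [38, -34]
S = H·P̄·Hᵀ + R = [1070 -778; -778 694]
K = P̄·Hᵀ·S⁻¹ = [10357/34324 12303/34324; -3529/34324 6529/34324; 2329/68648 -5797/68648]
x' = x̄ + K·y = [-14765/8581, -11793/8581, -7205/8581]
P' = (I − K·H)·P̄ = [29265/17162 31935/17162 57989/34324; 31935/17162 54025/17162 91147/34324; 57989/34324 91147/34324 162121/68648]

x' = [-14765/8581, -11793/8581, -7205/8581]
P' = [29265/17162 31935/17162 57989/34324; 31935/17162 54025/17162 91147/34324; 57989/34324 91147/34324 162121/68648]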